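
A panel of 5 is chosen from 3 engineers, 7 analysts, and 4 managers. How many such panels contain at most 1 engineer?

1452

Split by how many engineers are chosen (0 through 1).
Sum: C(3,0)·C(11,5) + C(3,1)·C(11,4) = 462 + 990 = 1452.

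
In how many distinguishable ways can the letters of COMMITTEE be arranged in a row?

The 9 letters of COMMITTEE have repeats: E appearing twice, M appearing twice, and T appearing twice.
Dividing 9! = 362880 by 2!·2!·2! = 8 for the repeated letters gives 45360.

45360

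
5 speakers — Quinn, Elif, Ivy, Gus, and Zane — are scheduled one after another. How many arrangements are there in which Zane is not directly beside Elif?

72

There are 5! = 120 arrangements in all. If Zane and Elif are adjacent, merging them into one block gives 2·(4)! = 48 arrangements.
Complementary counting: 120 − 48 = 72.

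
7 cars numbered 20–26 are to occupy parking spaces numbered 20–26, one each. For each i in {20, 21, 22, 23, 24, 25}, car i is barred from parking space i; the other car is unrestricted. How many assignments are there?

2119

Let Aᵢ (for 20 ≤ i ≤ 25) be the placements that put car i in its forbidden parking space. Any j of these fix j positions, leaving (7−j)! ways to fill the rest, and there are C(6,j) ways to pick which j.
By inclusion–exclusion, the number of valid placements is Σ_{j=0}^{6} (−1)^j C(6,j)·(7−j)!.
Computing: 5040 − 4320 + 1800 − 480 + 90 − 12 + 1 = 2119.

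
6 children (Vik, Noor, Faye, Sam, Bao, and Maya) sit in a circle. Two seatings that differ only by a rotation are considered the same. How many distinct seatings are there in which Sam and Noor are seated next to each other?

48

Glue Sam and Noor into a block (2 internal orders). Seating 5 units around a circle gives (4)! arrangements.
So 2 × (4)! = 2 × 24 = 48.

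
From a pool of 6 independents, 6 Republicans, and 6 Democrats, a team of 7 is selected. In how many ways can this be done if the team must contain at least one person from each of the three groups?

29448

Unrestricted: C(18,7) = 31824 ways to pick any 7 of the 18.
Selections missing a whole group: no independents → C(12,7) = 792; no Republicans → C(12,7) = 792; no Democrats → C(12,7) = 792.
Add back selections omitting two groups (i.e. drawn from a single group): C(6,7) + C(6,7) + C(6,7) = 0.
By inclusion–exclusion: 31824 − 2376 + 0 = 29448.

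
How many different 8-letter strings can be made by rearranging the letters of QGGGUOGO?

840

The 8 letters of QGGGUOGO have repeats: G appearing 4 times and O appearing twice.
The number of distinct arrangements is 8!/(4!·2!) = 40320/48 = 840.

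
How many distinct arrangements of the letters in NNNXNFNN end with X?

With the last slot taken by X, it remains to arrange the other 7 letters (NNNNFNN).
Those 7 letters have N appearing 6 times, giving (7)!/(6!) = 7.

7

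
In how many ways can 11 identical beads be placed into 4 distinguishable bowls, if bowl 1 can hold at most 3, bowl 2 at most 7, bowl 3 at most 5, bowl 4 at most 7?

Without the upper bounds there are C(14,3) = 364 ways to split 11 among 4 bowls.
Subtract solutions that violate a single cap (substitute x_i' = x_i − (cap_i+1)): x_1 ≥ 4 gives C(10,3) = 120; x_2 ≥ 8 gives C(6,3) = 20; x_3 ≥ 6 gives C(8,3) = 56; x_4 ≥ 8 gives C(6,3) = 20. Together 216.
Add back pairs where two caps are both exceeded: 0 + 4 + 0 + 0 + 0 + 0 = 4.
By inclusion–exclusion the count is 364 − 216 + 4 = 152.

152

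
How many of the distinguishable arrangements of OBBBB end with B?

With the last slot taken by B, it remains to arrange the other 4 letters (OBBB).
Those 4 letters have B appearing 3 times, giving (4)!/(3!) = 4.

4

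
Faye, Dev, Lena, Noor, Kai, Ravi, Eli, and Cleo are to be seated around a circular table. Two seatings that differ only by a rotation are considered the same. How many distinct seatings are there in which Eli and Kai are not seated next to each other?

3600

All circular seatings of 8 people number (7)! = 5040.
Seatings with Eli beside Kai: treat them as a block with 2 internal orders, giving 2 × (6)! = 1440.
Subtracting, 5040 − 1440 = 3600.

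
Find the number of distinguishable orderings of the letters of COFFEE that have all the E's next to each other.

60

Treat the 2 copies of E as a single block. The multiset to arrange is then {EE, C, F, F, O}, 5 items in all.
That gives (5)!/(2!) = 60 arrangements.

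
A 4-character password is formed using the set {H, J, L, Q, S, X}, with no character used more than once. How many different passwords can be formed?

360

With no repetition, fill the 4 characters in order: 6 choices, then 5, down to 3.
6 × 5 × 4 × 3 = 360.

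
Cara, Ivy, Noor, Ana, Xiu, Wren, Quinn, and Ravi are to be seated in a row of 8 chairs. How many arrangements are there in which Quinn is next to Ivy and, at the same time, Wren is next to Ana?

2880

Treat {Quinn,Ivy} as one block (2 orders) and {Wren,Ana} as another (2 orders).
That leaves 6 units to arrange: 2 × 2 × 6! = 4 × 720 = 2880.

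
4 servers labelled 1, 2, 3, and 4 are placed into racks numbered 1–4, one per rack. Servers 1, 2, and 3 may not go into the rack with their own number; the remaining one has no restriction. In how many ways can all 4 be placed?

11

Let Aᵢ (for i ∈ {1, 2, 3}) be the placements that put server i in its forbidden rack. Any j of these fix j positions, leaving (4−j)! ways to fill the rest, and there are C(3,j) ways to pick which j.
By inclusion–exclusion, the number of valid placements is Σ_{j=0}^{3} (−1)^j C(3,j)·(4−j)!.
Computing: 24 − 18 + 6 − 1 = 11.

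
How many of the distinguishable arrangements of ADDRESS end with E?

Fix E in the last position and arrange the remaining 6 letters.
Those 6 letters have D appearing twice and S appearing twice, giving (6)!/(2!·2!) = 180.

180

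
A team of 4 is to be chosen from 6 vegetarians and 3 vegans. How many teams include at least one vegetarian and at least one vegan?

Unrestricted: C(9,4) = 126 ways to pick any 4 of the 9.
Subtract selections that omit an entire group: no vegetarians → C(3,4) = 0; no vegans → C(6,4) = 15.
Both groups omitted at once is impossible, so 126 − 15 = 111.

111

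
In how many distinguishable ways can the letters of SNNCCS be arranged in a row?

90

SNNCCS has 6 letters with C appearing twice, N appearing twice, and S appearing twice.
So there are 6! / (2!·2!·2!) = 90 distinguishable arrangements.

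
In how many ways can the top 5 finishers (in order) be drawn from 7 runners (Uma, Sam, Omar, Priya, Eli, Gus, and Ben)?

2520

There are 7 choices for 1st place, 6 for 2nd, and so on down to 3 for position 5.
That gives 7 × 6 × 5 × 4 × 3 = 2520.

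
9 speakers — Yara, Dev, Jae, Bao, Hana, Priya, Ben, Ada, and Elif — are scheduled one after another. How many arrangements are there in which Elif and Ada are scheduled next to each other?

80640

Place the 7 others and the Elif-Ada pair as 8 objects in a line; the pair has 2 internal arrangements.
That gives 2 × 8! = 2 × 40320 = 80640.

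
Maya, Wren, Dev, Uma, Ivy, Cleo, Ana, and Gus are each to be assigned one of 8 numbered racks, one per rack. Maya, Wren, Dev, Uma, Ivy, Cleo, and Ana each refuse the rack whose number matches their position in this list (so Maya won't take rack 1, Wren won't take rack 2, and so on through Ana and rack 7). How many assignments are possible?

Let Aᵢ (for 1 ≤ i ≤ 7) be the placements that put person i in their forbidden rack. Any j of these fix j positions, leaving (8−j)! ways to fill the rest, and there are C(7,j) ways to pick which j.
By inclusion–exclusion, the number of valid placements is Σ_{j=0}^{7} (−1)^j C(7,j)·(8−j)!.
Computing: 40320 − 35280 + 15120 − 4200 + 840 − 126 + 14 − 1 = 16687.

16687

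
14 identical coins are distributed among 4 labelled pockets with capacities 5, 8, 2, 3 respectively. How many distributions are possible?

By stars and bars, unrestricted non-negative solutions to x_1+…+x_4 = 14 number C(14+3,3) = 680.
Subtract solutions that violate a single cap (substitute x_i' = x_i − (cap_i+1)): x_1 ≥ 6 gives C(11,3) = 165; x_2 ≥ 9 gives C(8,3) = 56; x_3 ≥ 3 gives C(14,3) = 364; x_4 ≥ 4 gives C(13,3) = 286. Together 871.
Add back pairs where two caps are both exceeded: 0 + 56 + 35 + 10 + 4 + 120 = 225.
Subtract triples: 0 + 0 + 4 + 0 = 4.
By inclusion–exclusion the count is 680 − 871 + 225 − 4 = 30.

30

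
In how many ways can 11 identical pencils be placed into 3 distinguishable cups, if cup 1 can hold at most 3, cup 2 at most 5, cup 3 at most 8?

Ignoring the caps, the number of non-negative solutions to x_1+…+x_3 = 11 is C(13,2) = 78.
Subtract solutions that violate a single cap (substitute x_i' = x_i − (cap_i+1)): x_1 ≥ 4 gives C(9,2) = 36; x_2 ≥ 6 gives C(7,2) = 21; x_3 ≥ 9 gives C(4,2) = 6. Together 63.
Add back pairs where two caps are both exceeded: 3 + 0 + 0 = 3.
By inclusion–exclusion the count is 78 − 63 + 3 = 18.

18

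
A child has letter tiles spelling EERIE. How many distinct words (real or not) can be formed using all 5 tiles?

The 5 letters of EERIE have repeats: E appearing 3 times.
So there are 5! / (3!) = 20 distinguishable arrangements.

20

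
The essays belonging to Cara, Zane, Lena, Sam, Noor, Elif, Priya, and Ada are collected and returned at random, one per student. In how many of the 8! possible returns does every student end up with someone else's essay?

14833

Let Aᵢ be the assignments in which student i gets their own essay. We want the size of the complement of A₁∪…∪A_8.
By inclusion–exclusion this is Σ_{j=0}^{8} (−1)^j C(8,j)·(8−j)!.
Computing: 40320 − 40320 + 20160 − 6720 + 1680 − 336 + 56 − 8 + 1 = 14833.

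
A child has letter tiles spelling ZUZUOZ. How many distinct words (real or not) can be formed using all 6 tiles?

60

ZUZUOZ has 6 letters with U appearing twice and Z appearing 3 times.
The number of distinct arrangements is 6!/(3!·2!) = 720/12 = 60.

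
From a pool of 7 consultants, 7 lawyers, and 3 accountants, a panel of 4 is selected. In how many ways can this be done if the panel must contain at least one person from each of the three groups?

Unrestricted: C(17,4) = 2380 ways to pick any 4 of the 17.
Selections missing a whole group: no consultants → C(10,4) = 210; no lawyers → C(10,4) = 210; no accountants → C(14,4) = 1001.
Add back selections omitting two groups (i.e. drawn from a single group): C(7,4) + C(7,4) + C(3,4) = 70.
By inclusion–exclusion: 2380 − 1421 + 70 = 1029.

1029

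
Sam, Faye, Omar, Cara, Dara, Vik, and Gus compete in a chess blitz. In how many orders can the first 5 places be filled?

This is an ordered selection of 5 from 7: P(7,5).
That gives 7 × 6 × 5 × 4 × 3 = 2520.

2520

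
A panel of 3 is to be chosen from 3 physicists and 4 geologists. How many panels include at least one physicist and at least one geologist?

30

Total 3-person selections from all 7: C(7,3) = 35.
Selections missing a whole group: no physicists → C(4,3) = 4; no geologists → C(3,3) = 1.
Both groups omitted at once is impossible, so 35 − 5 = 30.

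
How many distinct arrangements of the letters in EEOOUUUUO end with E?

With the last slot taken by E, it remains to arrange the other 8 letters (EOOUUUUO).
Those 8 letters have O appearing 3 times and U appearing 4 times, giving (8)!/(4!·3!) = 280.

280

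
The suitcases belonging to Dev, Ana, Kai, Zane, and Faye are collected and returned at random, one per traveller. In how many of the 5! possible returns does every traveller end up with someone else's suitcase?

This is the derangement count D_5: permutations of 5 items with no fixed point.
By inclusion–exclusion this is Σ_{j=0}^{5} (−1)^j C(5,j)·(5−j)!.
Computing: 120 − 120 + 60 − 20 + 5 − 1 = 44.

44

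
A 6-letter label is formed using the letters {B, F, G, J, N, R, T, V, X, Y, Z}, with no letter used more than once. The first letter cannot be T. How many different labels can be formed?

302400

The first letter has 11−1 = 10 choices (anything except T).
The remaining 5 letters are filled from the other 10 symbols without repetition: 10 × 9 × 8 × 7 × 6 = 30240.
Total: 10 × 30240 = 302400.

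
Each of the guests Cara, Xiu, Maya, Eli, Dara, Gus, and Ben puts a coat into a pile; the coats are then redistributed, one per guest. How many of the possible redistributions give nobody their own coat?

1854

Let Aᵢ be the assignments in which guest i gets their own coat. We want the size of the complement of A₁∪…∪A_7.
By inclusion–exclusion this is Σ_{j=0}^{7} (−1)^j C(7,j)·(7−j)!.
Computing: 5040 − 5040 + 2520 − 840 + 210 − 42 + 7 − 1 = 1854.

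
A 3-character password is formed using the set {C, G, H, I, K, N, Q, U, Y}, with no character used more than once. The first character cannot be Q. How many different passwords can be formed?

The first character has 9−1 = 8 choices (anything except Q).
The remaining 2 characters are filled from the other 8 symbols without repetition: 8 × 7 = 56.
Total: 8 × 56 = 448.

448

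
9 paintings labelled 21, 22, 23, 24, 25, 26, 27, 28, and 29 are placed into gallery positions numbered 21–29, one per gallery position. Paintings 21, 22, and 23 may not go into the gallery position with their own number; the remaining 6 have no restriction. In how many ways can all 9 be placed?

Let Aᵢ (for i ∈ {21, 22, 23}) be the placements that put painting i in its forbidden gallery position. Any j of these fix j positions, leaving (9−j)! ways to fill the rest, and there are C(3,j) ways to pick which j.
By inclusion–exclusion, the number of valid placements is Σ_{j=0}^{3} (−1)^j C(3,j)·(9−j)!.
Computing: 362880 − 120960 + 15120 − 720 = 256320.

256320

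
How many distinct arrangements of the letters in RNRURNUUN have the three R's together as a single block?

140

Treat the 3 copies of R as a single block. The multiset to arrange is then {RRR, N, N, N, U, U, U}, 7 items in all.
That gives (7)!/(3!·3!) = 140 arrangements.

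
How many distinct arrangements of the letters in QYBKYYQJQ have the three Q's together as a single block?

Treat the 3 copies of Q as a single block. The multiset to arrange is then {QQQ, B, J, K, Y, Y, Y}, 7 items in all.
That gives (7)!/(3!) = 840 arrangements.

840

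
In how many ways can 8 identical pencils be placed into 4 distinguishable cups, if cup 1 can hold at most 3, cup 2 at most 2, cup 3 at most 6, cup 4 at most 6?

70

Ignoring the caps, the number of non-negative solutions to x_1+…+x_4 = 8 is C(11,3) = 165.
Subtract solutions that violate a single cap (substitute x_i' = x_i − (cap_i+1)): x_1 ≥ 4 gives C(7,3) = 35; x_2 ≥ 3 gives C(8,3) = 56; x_3 ≥ 7 gives C(4,3) = 4; x_4 ≥ 7 gives C(4,3) = 4. Together 99.
Add back pairs where two caps are both exceeded: 4 + 0 + 0 + 0 + 0 + 0 = 4.
By inclusion–exclusion the count is 165 − 99 + 4 = 70.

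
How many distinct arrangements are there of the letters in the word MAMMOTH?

MAMMOTH has 7 letters with M appearing 3 times.
So there are 7! / (3!) = 840 distinguishable arrangements.

840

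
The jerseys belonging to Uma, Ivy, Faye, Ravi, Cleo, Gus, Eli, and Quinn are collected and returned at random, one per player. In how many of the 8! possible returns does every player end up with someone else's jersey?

This is the derangement count D_8: permutations of 8 items with no fixed point.
By inclusion–exclusion this is Σ_{j=0}^{8} (−1)^j C(8,j)·(8−j)!.
Computing: 40320 − 40320 + 20160 − 6720 + 1680 − 336 + 56 − 8 + 1 = 14833.

14833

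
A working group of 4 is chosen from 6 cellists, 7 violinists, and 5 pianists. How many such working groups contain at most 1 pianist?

Split by how many pianists are chosen (0 through 1).
Sum: C(5,0)·C(13,4) + C(5,1)·C(13,3) = 715 + 1430 = 2145.

2145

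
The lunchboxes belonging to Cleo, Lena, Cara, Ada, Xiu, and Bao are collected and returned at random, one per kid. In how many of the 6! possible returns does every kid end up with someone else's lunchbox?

265

This is the derangement count D_6: permutations of 6 items with no fixed point.
By inclusion–exclusion this is Σ_{j=0}^{6} (−1)^j C(6,j)·(6−j)!.
Computing: 720 − 720 + 360 − 120 + 30 − 6 + 1 = 265.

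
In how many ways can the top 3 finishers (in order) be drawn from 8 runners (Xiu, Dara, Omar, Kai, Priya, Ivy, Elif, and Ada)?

336

This is an ordered selection of 3 from 8: P(8,3).
That gives 8 × 7 × 6 = 336.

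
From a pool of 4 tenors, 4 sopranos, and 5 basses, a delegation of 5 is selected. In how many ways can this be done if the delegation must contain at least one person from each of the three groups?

980

Total 5-person selections from all 13: C(13,5) = 1287.
Subtract selections that omit an entire group: no tenors → C(9,5) = 126; no sopranos → C(9,5) = 126; no basses → C(8,5) = 56.
Add back selections omitting two groups (i.e. drawn from a single group): C(4,5) + C(4,5) + C(5,5) = 1.
By inclusion–exclusion: 1287 − 308 + 1 = 980.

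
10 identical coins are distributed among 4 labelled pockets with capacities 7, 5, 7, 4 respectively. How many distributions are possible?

Ignoring the caps, the number of non-negative solutions to x_1+…+x_4 = 10 is C(13,3) = 286.
Subtract solutions that violate a single cap (substitute x_i' = x_i − (cap_i+1)): x_1 ≥ 8 gives C(5,3) = 10; x_2 ≥ 6 gives C(7,3) = 35; x_3 ≥ 8 gives C(5,3) = 10; x_4 ≥ 5 gives C(8,3) = 56. Together 111.
No two caps can be exceeded simultaneously, so the pair terms are all 0.
By inclusion–exclusion the count is 286 − 111 + 0 = 175.

175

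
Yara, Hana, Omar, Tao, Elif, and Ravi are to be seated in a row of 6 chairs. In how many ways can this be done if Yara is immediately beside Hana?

Place the 4 others and the Yara-Hana pair as 5 objects in a line; the pair has 2 internal arrangements.
That gives 2 × 5! = 2 × 120 = 240.

240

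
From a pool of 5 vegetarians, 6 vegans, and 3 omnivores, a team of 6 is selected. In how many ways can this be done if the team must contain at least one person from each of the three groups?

Total 6-person selections from all 14: C(14,6) = 3003.
Subtract selections that omit an entire group: no vegetarians → C(9,6) = 84; no vegans → C(8,6) = 28; no omnivores → C(11,6) = 462.
Add back selections omitting two groups (i.e. drawn from a single group): C(5,6) + C(6,6) + C(3,6) = 1.
By inclusion–exclusion: 3003 − 574 + 1 = 2430.

2430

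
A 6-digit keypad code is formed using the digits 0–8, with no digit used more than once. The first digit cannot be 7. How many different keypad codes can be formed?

53760

The first digit has 9−1 = 8 choices (anything except 7).
The remaining 5 digits are filled from the other 8 symbols without repetition: 8 × 7 × 6 × 5 × 4 = 6720.
Total: 8 × 6720 = 53760.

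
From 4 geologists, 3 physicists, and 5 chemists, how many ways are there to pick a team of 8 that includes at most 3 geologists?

Split by how many geologists are chosen (0 through 3).
Sum: C(4,0)·C(8,8) + C(4,1)·C(8,7) + C(4,2)·C(8,6) + C(4,3)·C(8,5) = 1 + 32 + 168 + 224 = 425.

425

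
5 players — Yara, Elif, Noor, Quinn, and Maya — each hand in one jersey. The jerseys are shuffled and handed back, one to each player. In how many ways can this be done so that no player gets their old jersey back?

Let Aᵢ be the assignments in which player i gets their old jersey. We want the size of the complement of A₁∪…∪A_5.
By inclusion–exclusion this is Σ_{j=0}^{5} (−1)^j C(5,j)·(5−j)!.
Computing: 120 − 120 + 60 − 20 + 5 − 1 = 44.

44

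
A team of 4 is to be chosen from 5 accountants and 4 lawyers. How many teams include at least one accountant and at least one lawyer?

120

Unrestricted: C(9,4) = 126 ways to pick any 4 of the 9.
Selections missing a whole group: no accountants → C(4,4) = 1; no lawyers → C(5,4) = 5.
Both groups omitted at once is impossible, so 126 − 6 = 120.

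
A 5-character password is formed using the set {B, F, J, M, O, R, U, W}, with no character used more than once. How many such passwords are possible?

This is a permutation of 5 out of 8: P(8,5) = 8!/3!.
That product is 8 × 7 × 6 × 5 × 4 = 6720.

6720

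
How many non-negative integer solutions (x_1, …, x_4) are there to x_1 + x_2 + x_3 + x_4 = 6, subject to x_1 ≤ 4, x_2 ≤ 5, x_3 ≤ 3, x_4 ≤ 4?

Ignoring the caps, the number of non-negative solutions to x_1+…+x_4 = 6 is C(9,3) = 84.
Subtract solutions that violate a single cap (substitute x_i' = x_i − (cap_i+1)): x_1 ≥ 5 gives C(4,3) = 4; x_2 ≥ 6 gives C(3,3) = 1; x_3 ≥ 4 gives C(5,3) = 10; x_4 ≥ 5 gives C(4,3) = 4. Together 19.
No two caps can be exceeded simultaneously, so the pair terms are all 0.
By inclusion–exclusion the count is 84 − 19 + 0 = 65.

65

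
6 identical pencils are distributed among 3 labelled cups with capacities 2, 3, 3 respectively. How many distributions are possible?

6

By stars and bars, unrestricted non-negative solutions to x_1+…+x_3 = 6 number C(6+2,2) = 28.
Subtract solutions that violate a single cap (substitute x_i' = x_i − (cap_i+1)): x_1 ≥ 3 gives C(5,2) = 10; x_2 ≥ 4 gives C(4,2) = 6; x_3 ≥ 4 gives C(4,2) = 6. Together 22.
No two caps can be exceeded simultaneously, so the pair terms are all 0.
By inclusion–exclusion the count is 28 − 22 + 0 = 6.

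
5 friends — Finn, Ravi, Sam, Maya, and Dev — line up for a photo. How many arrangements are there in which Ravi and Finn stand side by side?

48

Treat {Ravi, Finn} as a single unit. There are 4 units to order, and the pair itself can be ordered 2 ways.
That gives 2 × 4! = 2 × 24 = 48.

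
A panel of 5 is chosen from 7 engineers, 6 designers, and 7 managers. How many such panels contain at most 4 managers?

Split by how many managers are chosen (0 through 4).
Sum: C(7,0)·C(13,5) + C(7,1)·C(13,4) + C(7,2)·C(13,3) + C(7,3)·C(13,2) + C(7,4)·C(13,1) = 1287 + 5005 + 6006 + 2730 + 455 = 15483.

15483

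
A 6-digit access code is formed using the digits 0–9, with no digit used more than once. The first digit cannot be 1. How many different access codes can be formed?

The first digit has 10−1 = 9 choices (anything except 1).
The remaining 5 digits are filled from the other 9 symbols without repetition: 9 × 8 × 7 × 6 × 5 = 15120.
Total: 9 × 15120 = 136080.

136080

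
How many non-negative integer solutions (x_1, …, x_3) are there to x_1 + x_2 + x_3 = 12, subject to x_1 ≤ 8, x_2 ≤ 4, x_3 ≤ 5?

20

Ignoring the caps, the number of non-negative solutions to x_1+…+x_3 = 12 is C(14,2) = 91.
Subtract solutions that violate a single cap (substitute x_i' = x_i − (cap_i+1)): x_1 ≥ 9 gives C(5,2) = 10; x_2 ≥ 5 gives C(9,2) = 36; x_3 ≥ 6 gives C(8,2) = 28. Together 74.
Add back pairs where two caps are both exceeded: 0 + 0 + 3 = 3.
By inclusion–exclusion the count is 91 − 74 + 3 = 20.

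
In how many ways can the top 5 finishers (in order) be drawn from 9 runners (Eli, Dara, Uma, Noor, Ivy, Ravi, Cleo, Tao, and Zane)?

This is an ordered selection of 5 from 9: P(9,5).
That gives 9 × 8 × 7 × 6 × 5 = 15120.

15120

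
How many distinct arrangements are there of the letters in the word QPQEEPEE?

420

Letter multiplicities in QPQEEPEE: E×4, P×2, Q×2.
The number of distinct arrangements is 8!/(4!·2!·2!) = 40320/96 = 420.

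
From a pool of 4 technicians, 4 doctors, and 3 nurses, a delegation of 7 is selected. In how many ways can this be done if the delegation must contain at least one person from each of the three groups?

320

Total 7-person selections from all 11: C(11,7) = 330.
Selections missing a whole group: no technicians → C(7,7) = 1; no doctors → C(7,7) = 1; no nurses → C(8,7) = 8.
Add back selections omitting two groups (i.e. drawn from a single group): C(4,7) + C(4,7) + C(3,7) = 0.
By inclusion–exclusion: 330 − 10 + 0 = 320.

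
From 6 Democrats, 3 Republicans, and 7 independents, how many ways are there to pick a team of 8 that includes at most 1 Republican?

6435

Split by how many Republicans are chosen (0 through 1).
Sum: C(3,0)·C(13,8) + C(3,1)·C(13,7) = 1287 + 5148 = 6435.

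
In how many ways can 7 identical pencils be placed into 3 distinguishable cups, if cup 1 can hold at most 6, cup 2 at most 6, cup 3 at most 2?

Ignoring the caps, the number of non-negative solutions to x_1+…+x_3 = 7 is C(9,2) = 36.
Subtract solutions that violate a single cap (substitute x_i' = x_i − (cap_i+1)): x_1 ≥ 7 gives C(2,2) = 1; x_2 ≥ 7 gives C(2,2) = 1; x_3 ≥ 3 gives C(6,2) = 15. Together 17.
No two caps can be exceeded simultaneously, so the pair terms are all 0.
By inclusion–exclusion the count is 36 − 17 + 0 = 19.

19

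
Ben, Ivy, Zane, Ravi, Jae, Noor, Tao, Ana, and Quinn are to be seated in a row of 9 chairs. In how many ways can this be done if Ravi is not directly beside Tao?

Of the 9! = 362880 arrangements, those with Ravi and Tao adjacent number 2 × 8! = 80640 (treat the pair as a block with 2 internal orders).
So 362880 − 80640 = 282240 arrangements keep them apart.

282240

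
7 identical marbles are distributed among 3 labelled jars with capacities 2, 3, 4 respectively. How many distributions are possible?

6

By stars and bars, unrestricted non-negative solutions to x_1+…+x_3 = 7 number C(7+2,2) = 36.
Subtract solutions that violate a single cap (substitute x_i' = x_i − (cap_i+1)): x_1 ≥ 3 gives C(6,2) = 15; x_2 ≥ 4 gives C(5,2) = 10; x_3 ≥ 5 gives C(4,2) = 6. Together 31.
Add back pairs where two caps are both exceeded: 1 + 0 + 0 = 1.
By inclusion–exclusion the count is 36 − 31 + 1 = 6.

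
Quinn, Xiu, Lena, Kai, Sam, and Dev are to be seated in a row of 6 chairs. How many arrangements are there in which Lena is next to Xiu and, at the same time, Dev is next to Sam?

Treat {Lena,Xiu} as one block (2 orders) and {Dev,Sam} as another (2 orders).
That leaves 4 units to arrange: 2 × 2 × 4! = 4 × 24 = 96.

96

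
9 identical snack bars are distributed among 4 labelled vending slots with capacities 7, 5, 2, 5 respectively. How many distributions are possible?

94

By stars and bars, unrestricted non-negative solutions to x_1+…+x_4 = 9 number C(9+3,3) = 220.
Subtract solutions that violate a single cap (substitute x_i' = x_i − (cap_i+1)): x_1 ≥ 8 gives C(4,3) = 4; x_2 ≥ 6 gives C(6,3) = 20; x_3 ≥ 3 gives C(9,3) = 84; x_4 ≥ 6 gives C(6,3) = 20. Together 128.
Add back pairs where two caps are both exceeded: 0 + 0 + 0 + 1 + 0 + 1 = 2.
By inclusion–exclusion the count is 220 − 128 + 2 = 94.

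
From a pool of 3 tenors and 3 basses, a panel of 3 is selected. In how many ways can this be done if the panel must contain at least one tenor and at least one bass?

Total 3-person selections from all 6: C(6,3) = 20.
Subtract selections that omit an entire group: no tenors → C(3,3) = 1; no basses → C(3,3) = 1.
Both groups omitted at once is impossible, so 20 − 2 = 18.

18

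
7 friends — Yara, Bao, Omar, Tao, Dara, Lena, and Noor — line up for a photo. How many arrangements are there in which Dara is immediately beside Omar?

1440

Treat {Dara, Omar} as a single unit. There are 6 units to order, and the pair itself can be ordered 2 ways.
That gives 2 × 6! = 2 × 720 = 1440.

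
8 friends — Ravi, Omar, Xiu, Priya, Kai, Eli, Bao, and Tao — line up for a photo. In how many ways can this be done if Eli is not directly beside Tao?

There are 8! = 40320 arrangements in all. If Eli and Tao are adjacent, merging them into one block gives 2·(7)! = 10080 arrangements.
So 40320 − 10080 = 30240 arrangements keep them apart.

30240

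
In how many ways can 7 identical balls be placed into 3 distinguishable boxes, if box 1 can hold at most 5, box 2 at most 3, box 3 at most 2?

9

By stars and bars, unrestricted non-negative solutions to x_1+…+x_3 = 7 number C(7+2,2) = 36.
Subtract solutions that violate a single cap (substitute x_i' = x_i − (cap_i+1)): x_1 ≥ 6 gives C(3,2) = 3; x_2 ≥ 4 gives C(5,2) = 10; x_3 ≥ 3 gives C(6,2) = 15. Together 28.
Add back pairs where two caps are both exceeded: 0 + 0 + 1 = 1.
By inclusion–exclusion the count is 36 − 28 + 1 = 9.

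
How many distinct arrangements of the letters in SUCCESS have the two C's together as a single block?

Treat the 2 copies of C as a single block. The multiset to arrange is then {CC, E, S, S, S, U}, 6 items in all.
That gives (6)!/(3!) = 120 arrangements.

120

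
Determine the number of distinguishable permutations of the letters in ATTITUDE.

The 8 letters of ATTITUDE have repeats: T appearing 3 times.
The number of distinct arrangements is 8!/(3!) = 40320/6 = 6720.

6720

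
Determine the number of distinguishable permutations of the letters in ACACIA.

60

ACACIA has 6 letters with A appearing 3 times and C appearing twice.
So there are 6! / (3!·2!) = 60 distinguishable arrangements.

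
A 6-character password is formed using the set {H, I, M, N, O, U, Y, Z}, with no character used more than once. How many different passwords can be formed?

With no repetition, fill the 6 characters in order: 8 choices, then 7, down to 3.
That product is 8 × 7 × 6 × 5 × 4 × 3 = 20160.

20160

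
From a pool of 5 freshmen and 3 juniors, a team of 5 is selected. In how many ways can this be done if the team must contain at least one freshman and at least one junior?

55

Total 5-person selections from all 8: C(8,5) = 56.
Selections missing a whole group: no freshmen → C(3,5) = 0; no juniors → C(5,5) = 1.
Both groups omitted at once is impossible, so 56 − 1 = 55.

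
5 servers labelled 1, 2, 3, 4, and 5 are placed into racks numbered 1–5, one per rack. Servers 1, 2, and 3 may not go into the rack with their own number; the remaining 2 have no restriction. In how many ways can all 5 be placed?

Let Aᵢ (for i ∈ {1, 2, 3}) be the placements that put server i in its forbidden rack. Any j of these fix j positions, leaving (5−j)! ways to fill the rest, and there are C(3,j) ways to pick which j.
By inclusion–exclusion, the number of valid placements is Σ_{j=0}^{3} (−1)^j C(3,j)·(5−j)!.
Computing: 120 − 72 + 18 − 2 = 64.

64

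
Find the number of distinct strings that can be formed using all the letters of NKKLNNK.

140

The 7 letters of NKKLNNK have repeats: K appearing 3 times and N appearing 3 times.
So there are 7! / (3!·3!) = 140 distinguishable arrangements.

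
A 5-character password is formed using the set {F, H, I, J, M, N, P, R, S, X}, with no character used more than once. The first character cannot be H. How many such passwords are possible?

The first character has 10−1 = 9 choices (anything except H).
The remaining 4 characters are filled from the other 9 symbols without repetition: 9 × 8 × 7 × 6 = 3024.
Total: 9 × 3024 = 27216.

27216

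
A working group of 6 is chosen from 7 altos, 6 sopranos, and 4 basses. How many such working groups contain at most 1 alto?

1974

Split by how many altos are chosen (0 through 1).
Sum: C(7,0)·C(10,6) + C(7,1)·C(10,5) = 210 + 1764 = 1974.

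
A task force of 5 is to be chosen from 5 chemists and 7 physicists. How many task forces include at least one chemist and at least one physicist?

770

With no constraint there are C(12,5) = 792 possible selections.
Subtract selections that omit an entire group: no chemists → C(7,5) = 21; no physicists → C(5,5) = 1.
Both groups omitted at once is impossible, so 792 − 22 = 770.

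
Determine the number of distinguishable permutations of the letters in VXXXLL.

60

Letter multiplicities in VXXXLL: L×2, V×1, X×3.
The number of distinct arrangements is 6!/(3!·2!) = 720/12 = 60.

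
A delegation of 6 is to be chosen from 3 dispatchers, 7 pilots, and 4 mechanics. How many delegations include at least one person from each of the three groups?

2331

Unrestricted: C(14,6) = 3003 ways to pick any 6 of the 14.
Selections missing a whole group: no dispatchers → C(11,6) = 462; no pilots → C(7,6) = 7; no mechanics → C(10,6) = 210.
Add back selections omitting two groups (i.e. drawn from a single group): C(3,6) + C(7,6) + C(4,6) = 7.
By inclusion–exclusion: 3003 − 679 + 7 = 2331.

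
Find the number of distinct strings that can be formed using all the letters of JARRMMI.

1260

JARRMMI has 7 letters with M appearing twice and R appearing twice.
Dividing 7! = 5040 by 2!·2! = 4 for the repeated letters gives 1260.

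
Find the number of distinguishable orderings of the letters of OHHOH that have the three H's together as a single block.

3

Treat the 3 copies of H as a single block. The multiset to arrange is then {HHH, O, O}, 3 items in all.
That gives (3)!/(2!) = 3 arrangements.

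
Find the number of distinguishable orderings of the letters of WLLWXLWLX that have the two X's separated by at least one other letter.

There are 9!/(4!·3!·2!) = 1260 arrangements of WLLWXLWLX in total.
If the two X's are adjacent, glue them into one block, leaving 8 items to arrange: (8)!/(4!·3!) = 280 ways.
Hence 1260 − 280 = 980.

980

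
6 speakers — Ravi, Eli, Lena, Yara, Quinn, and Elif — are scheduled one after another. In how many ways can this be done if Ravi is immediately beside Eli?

Place the 4 others and the Ravi-Eli pair as 5 objects in a line; the pair has 2 internal arrangements.
That gives 2 × 5! = 2 × 120 = 240.

240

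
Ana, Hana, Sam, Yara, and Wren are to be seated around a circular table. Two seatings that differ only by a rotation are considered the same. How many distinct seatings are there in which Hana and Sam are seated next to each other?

Treat {Hana, Sam} as one unit (2 internal orders) and seat the resulting 4 units around the table: (3)! circular arrangements.
So 2 × (3)! = 2 × 6 = 12.

12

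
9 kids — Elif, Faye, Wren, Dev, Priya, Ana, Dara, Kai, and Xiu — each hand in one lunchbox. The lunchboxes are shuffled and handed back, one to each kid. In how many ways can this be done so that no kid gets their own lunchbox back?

133496

Count assignments avoiding every fixed point. For any j of the 9 kids fixed to their own lunchbox, the other 9−j can be arranged in (9−j)! ways.
By inclusion–exclusion this is Σ_{j=0}^{9} (−1)^j C(9,j)·(9−j)!.
Computing: 362880 − 362880 + 181440 − 60480 + 15120 − 3024 + 504 − 72 + 9 − 1 = 133496.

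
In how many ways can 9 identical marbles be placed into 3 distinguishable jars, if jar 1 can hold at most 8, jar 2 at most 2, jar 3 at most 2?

Ignoring the caps, the number of non-negative solutions to x_1+…+x_3 = 9 is C(11,2) = 55.
Subtract solutions that violate a single cap (substitute x_i' = x_i − (cap_i+1)): x_1 ≥ 9 gives C(2,2) = 1; x_2 ≥ 3 gives C(8,2) = 28; x_3 ≥ 3 gives C(8,2) = 28. Together 57.
Add back pairs where two caps are both exceeded: 0 + 0 + 10 = 10.
By inclusion–exclusion the count is 55 − 57 + 10 = 8.

8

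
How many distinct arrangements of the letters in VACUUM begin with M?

Fix M in the first position and arrange the remaining 5 letters.
Those 5 letters have U appearing twice, giving (5)!/(2!) = 60.

60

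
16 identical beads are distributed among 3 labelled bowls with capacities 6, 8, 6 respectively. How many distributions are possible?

15

Ignoring the caps, the number of non-negative solutions to x_1+…+x_3 = 16 is C(18,2) = 153.
Subtract solutions that violate a single cap (substitute x_i' = x_i − (cap_i+1)): x_1 ≥ 7 gives C(11,2) = 55; x_2 ≥ 9 gives C(9,2) = 36; x_3 ≥ 7 gives C(11,2) = 55. Together 146.
Add back pairs where two caps are both exceeded: 1 + 6 + 1 = 8.
By inclusion–exclusion the count is 153 − 146 + 8 = 15.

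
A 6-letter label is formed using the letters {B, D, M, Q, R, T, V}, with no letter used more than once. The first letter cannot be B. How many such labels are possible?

4320

The first letter has 7−1 = 6 choices (anything except B).
The remaining 5 letters are filled from the other 6 symbols without repetition: 6 × 5 × 4 × 3 × 2 = 720.
Total: 6 × 720 = 4320.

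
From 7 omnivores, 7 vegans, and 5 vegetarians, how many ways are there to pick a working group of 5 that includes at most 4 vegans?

11607

Split by how many vegans are chosen (0 through 4).
Sum: C(7,0)·C(12,5) + C(7,1)·C(12,4) + C(7,2)·C(12,3) + C(7,3)·C(12,2) + C(7,4)·C(12,1) = 792 + 3465 + 4620 + 2310 + 420 = 11607.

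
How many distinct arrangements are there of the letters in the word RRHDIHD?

630

Letter multiplicities in RRHDIHD: D×2, H×2, I×1, R×2.
So there are 7! / (2!·2!·2!) = 630 distinguishable arrangements.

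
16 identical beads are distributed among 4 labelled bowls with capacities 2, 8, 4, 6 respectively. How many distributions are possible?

Ignoring the caps, the number of non-negative solutions to x_1+…+x_4 = 16 is C(19,3) = 969.
Subtract solutions that violate a single cap (substitute x_i' = x_i − (cap_i+1)): x_1 ≥ 3 gives C(16,3) = 560; x_2 ≥ 9 gives C(10,3) = 120; x_3 ≥ 5 gives C(14,3) = 364; x_4 ≥ 7 gives C(12,3) = 220. Together 1264.
Add back pairs where two caps are both exceeded: 35 + 165 + 84 + 10 + 1 + 35 = 330.
Subtract triples: 0 + 0 + 4 + 0 = 4.
By inclusion–exclusion the count is 969 − 1264 + 330 − 4 = 31.

31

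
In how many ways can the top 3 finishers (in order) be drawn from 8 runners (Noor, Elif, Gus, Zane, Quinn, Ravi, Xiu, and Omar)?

336

This is an ordered selection of 3 from 8: P(8,3).
That gives 8 × 7 × 6 = 336.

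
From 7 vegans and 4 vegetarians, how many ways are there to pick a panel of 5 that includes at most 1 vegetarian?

Split by how many vegetarians are chosen (0 through 1).
Sum: C(4,0)·C(7,5) + C(4,1)·C(7,4) = 21 + 140 = 161.

161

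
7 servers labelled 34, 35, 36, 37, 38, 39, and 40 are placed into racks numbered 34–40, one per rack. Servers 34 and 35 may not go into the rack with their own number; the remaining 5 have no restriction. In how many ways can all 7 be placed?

3720

Let Aᵢ (for i ∈ {34, 35}) be the placements that put server i in its forbidden rack. Any j of these fix j positions, leaving (7−j)! ways to fill the rest, and there are C(2,j) ways to pick which j.
By inclusion–exclusion, the number of valid placements is Σ_{j=0}^{2} (−1)^j C(2,j)·(7−j)!.
Computing: 5040 − 1440 + 120 = 3720.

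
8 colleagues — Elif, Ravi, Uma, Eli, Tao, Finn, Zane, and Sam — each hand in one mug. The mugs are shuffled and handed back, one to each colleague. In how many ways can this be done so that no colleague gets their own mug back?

14833

Count assignments avoiding every fixed point. For any j of the 8 colleagues fixed to their own mug, the other 8−j can be arranged in (8−j)! ways.
By inclusion–exclusion this is Σ_{j=0}^{8} (−1)^j C(8,j)·(8−j)!.
Computing: 40320 − 40320 + 20160 − 6720 + 1680 − 336 + 56 − 8 + 1 = 14833.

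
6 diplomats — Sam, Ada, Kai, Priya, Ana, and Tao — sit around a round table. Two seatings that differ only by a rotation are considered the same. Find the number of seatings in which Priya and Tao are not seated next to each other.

72

Without the restriction there are (5)! = 120 seatings.
Seatings with Priya beside Tao: treat them as a block with 2 internal orders, giving 2 × (4)! = 48.
Subtracting, 120 − 48 = 72.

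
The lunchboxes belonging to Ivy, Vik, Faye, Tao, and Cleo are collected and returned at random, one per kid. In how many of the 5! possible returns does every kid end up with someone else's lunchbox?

Count assignments avoiding every fixed point. For any j of the 5 kids fixed to their own lunchbox, the other 5−j can be arranged in (5−j)! ways.
By inclusion–exclusion this is Σ_{j=0}^{5} (−1)^j C(5,j)·(5−j)!.
Computing: 120 − 120 + 60 − 20 + 5 − 1 = 44.

44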